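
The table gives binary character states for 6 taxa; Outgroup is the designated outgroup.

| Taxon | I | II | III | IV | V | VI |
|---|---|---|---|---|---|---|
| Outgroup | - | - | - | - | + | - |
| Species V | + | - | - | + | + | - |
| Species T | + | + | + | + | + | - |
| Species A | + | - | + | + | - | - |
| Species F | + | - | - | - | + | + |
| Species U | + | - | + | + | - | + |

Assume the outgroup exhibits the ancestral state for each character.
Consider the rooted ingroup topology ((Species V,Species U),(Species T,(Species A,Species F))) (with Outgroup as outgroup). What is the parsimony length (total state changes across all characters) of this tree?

11

Map each character onto ((Species V,Species U),(Species T,(Species A,Species F))) (rooted by Outgroup) and count the minimum state changes it requires (Fitch parsimony):
I: 1; II: 1; III: 3; IV: 2; V: 2; VI: 2.
Total tree length = 11.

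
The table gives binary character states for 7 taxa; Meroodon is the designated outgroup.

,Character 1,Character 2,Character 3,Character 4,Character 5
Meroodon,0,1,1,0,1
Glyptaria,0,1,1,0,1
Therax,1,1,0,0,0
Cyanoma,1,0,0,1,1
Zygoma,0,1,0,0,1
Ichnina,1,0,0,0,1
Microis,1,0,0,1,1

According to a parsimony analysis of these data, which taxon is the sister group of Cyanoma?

Character polarity is set by the outgroup: the derived state is whichever differs from the outgroup's state, so for Character 2, Character 3, Character 5 the derived state is '0', and for the remaining characters it is '1'.
Character 1 (derived state '1') is shared by Cyanoma, Ichnina, Microis, and Therax — a synapomorphy uniting that clade.
Character 2: derived state '0' in Cyanoma, Ichnina, and Microis only — synapomorphy for {Cyanoma, Ichnina, Microis}.
Only Cyanoma, Ichnina, Microis, Therax, and Zygoma show the derived state '0' for Character 3, supporting them as a clade.
Only Cyanoma and Microis show the derived state '1' for Character 4, supporting them as a clade.
Character 5: derived state '0' in Therax only — an autapomorphy, so it tells us nothing about relationships among taxa.
Most parsimonious ingroup topology: (Glyptaria,((Therax,((Cyanoma,Microis),Ichnina)),Zygoma)).
Cyanoma and Microis form a cherry on this tree, so they are sister taxa.

Microis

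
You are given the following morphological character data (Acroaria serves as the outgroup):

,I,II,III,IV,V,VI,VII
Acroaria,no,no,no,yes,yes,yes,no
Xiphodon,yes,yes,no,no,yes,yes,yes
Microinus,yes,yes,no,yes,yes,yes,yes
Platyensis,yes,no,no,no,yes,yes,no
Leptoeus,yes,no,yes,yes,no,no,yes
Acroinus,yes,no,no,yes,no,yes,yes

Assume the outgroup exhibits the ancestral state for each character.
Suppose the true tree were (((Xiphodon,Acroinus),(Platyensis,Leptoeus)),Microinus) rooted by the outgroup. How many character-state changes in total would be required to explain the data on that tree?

Map each character onto (((Xiphodon,Acroinus),(Platyensis,Leptoeus)),Microinus) (rooted by Acroaria) and count the minimum state changes it requires (Fitch parsimony):
I: 1; II: 2; III: 1; IV: 2; V: 2; VI: 1; VII: 2.
Total tree length = 11.

11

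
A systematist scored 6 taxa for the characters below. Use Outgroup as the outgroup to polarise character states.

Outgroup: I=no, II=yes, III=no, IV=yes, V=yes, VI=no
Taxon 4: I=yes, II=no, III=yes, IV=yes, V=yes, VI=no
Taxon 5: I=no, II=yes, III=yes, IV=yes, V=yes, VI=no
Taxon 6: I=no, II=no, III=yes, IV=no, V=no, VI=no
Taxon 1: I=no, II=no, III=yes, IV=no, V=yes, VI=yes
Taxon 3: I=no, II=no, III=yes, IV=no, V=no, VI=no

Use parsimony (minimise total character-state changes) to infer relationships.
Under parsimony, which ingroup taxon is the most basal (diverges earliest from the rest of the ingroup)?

Taxon 5

Character polarity is set by the outgroup: the derived state is whichever differs from the outgroup's state, so for II, IV, V the derived state is 'no', and for the remaining characters it is 'yes'.
I: derived state 'yes' in Taxon 4 only — an autapomorphy, so it tells us nothing about relationships among taxa.
II: derived state 'no' in Taxon 1, Taxon 3, Taxon 4, and Taxon 6 only — synapomorphy for {Taxon 1, Taxon 3, Taxon 4, Taxon 6}.
III (derived state 'yes') is shared by all ingroup taxa — unites the whole ingroup.
IV: derived state 'no' in Taxon 1, Taxon 3, and Taxon 6 only — synapomorphy for {Taxon 1, Taxon 3, Taxon 6}.
Only Taxon 3 and Taxon 6 show the derived state 'no' for V, supporting them as a clade.
VI (derived state 'yes') is unique to Taxon 1 (autapomorphy; uninformative for grouping).
Most parsimonious ingroup topology: ((Taxon 4,((Taxon 6,Taxon 3),Taxon 1)),Taxon 5).
Taxon 5 is sister to the clade containing all other ingroup taxa, so it is the earliest-diverging (most basal) ingroup lineage.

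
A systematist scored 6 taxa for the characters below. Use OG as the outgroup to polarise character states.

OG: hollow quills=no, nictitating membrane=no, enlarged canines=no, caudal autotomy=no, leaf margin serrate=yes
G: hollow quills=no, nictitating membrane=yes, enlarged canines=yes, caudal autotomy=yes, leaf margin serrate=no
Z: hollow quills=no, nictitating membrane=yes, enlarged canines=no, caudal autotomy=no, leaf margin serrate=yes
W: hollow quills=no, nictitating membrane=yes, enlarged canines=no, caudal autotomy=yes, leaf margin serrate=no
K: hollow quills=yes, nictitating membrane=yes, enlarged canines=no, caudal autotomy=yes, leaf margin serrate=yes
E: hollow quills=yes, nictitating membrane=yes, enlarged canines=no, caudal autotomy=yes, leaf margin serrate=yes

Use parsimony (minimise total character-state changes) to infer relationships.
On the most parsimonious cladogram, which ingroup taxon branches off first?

Z

Character polarity is set by the outgroup: the derived state is whichever differs from the outgroup's state, so for leaf margin serrate the derived state is 'no', and for the remaining characters it is 'yes'.
hollow quills (derived state 'yes') is shared by E and K — a synapomorphy uniting that clade.
All ingroup taxa share the derived state 'yes' for nictitating membrane; it defines the ingroup but does not resolve relationships within it.
enlarged canines: derived state 'yes' in G only — an autapomorphy, so it tells us nothing about relationships among taxa.
Only E, G, K, and W show the derived state 'yes' for caudal autotomy, supporting them as a clade.
leaf margin serrate: derived state 'no' in G and W only — synapomorphy for {G, W}.
Most parsimonious ingroup topology: (((G,W),(K,E)),Z).
Z is sister to the clade containing all other ingroup taxa, so it is the earliest-diverging (most basal) ingroup lineage.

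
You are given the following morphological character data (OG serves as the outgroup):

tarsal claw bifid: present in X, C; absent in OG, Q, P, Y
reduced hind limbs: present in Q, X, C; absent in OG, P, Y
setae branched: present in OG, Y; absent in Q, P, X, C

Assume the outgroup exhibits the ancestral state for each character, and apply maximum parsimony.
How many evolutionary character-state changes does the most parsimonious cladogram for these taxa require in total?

Character polarity is set by the outgroup: the derived state is whichever differs from the outgroup's state, so for setae branched the derived state is 'absent', and for the remaining characters it is 'present'.
Only C and X show the derived state 'present' for tarsal claw bifid, supporting them as a clade.
Only C, Q, and X show the derived state 'present' for reduced hind limbs, supporting them as a clade.
setae branched: derived state 'absent' in C, P, Q, and X only — synapomorphy for {C, P, Q, X}.
Most parsimonious ingroup topology: (((Q,(X,C)),P),Y).
Changes per character on this tree: tarsal claw bifid: 1; reduced hind limbs: 1; setae branched: 1.
Total = 3.

3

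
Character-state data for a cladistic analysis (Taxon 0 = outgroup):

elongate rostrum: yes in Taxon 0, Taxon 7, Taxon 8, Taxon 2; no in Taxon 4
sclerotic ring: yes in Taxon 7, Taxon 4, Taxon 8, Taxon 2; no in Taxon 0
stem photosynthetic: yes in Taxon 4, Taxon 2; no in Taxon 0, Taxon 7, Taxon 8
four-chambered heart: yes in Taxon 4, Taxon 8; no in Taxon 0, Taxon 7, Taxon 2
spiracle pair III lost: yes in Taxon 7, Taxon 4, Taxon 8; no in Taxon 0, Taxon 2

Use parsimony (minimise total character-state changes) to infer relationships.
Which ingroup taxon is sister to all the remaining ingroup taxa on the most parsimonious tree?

Taxon 2

Character polarity is set by the outgroup: the derived state is whichever differs from the outgroup's state, so for elongate rostrum the derived state is 'no', and for the remaining characters it is 'yes'.
elongate rostrum (derived state 'no') is unique to Taxon 4 (autapomorphy; uninformative for grouping).
All ingroup taxa share the derived state 'yes' for sclerotic ring; it defines the ingroup but does not resolve relationships within it.
stem photosynthetic (state 'yes') occurs in Taxon 2 and Taxon 4 but conflicts with the nesting implied by the other characters — most parsimoniously interpreted as homoplasy.
four-chambered heart: derived state 'yes' in Taxon 4 and Taxon 8 only — synapomorphy for {Taxon 4, Taxon 8}.
spiracle pair III lost: derived state 'yes' in Taxon 4, Taxon 7, and Taxon 8 only — synapomorphy for {Taxon 4, Taxon 7, Taxon 8}.
Most parsimonious ingroup topology: (Taxon 2,((Taxon 4,Taxon 8),Taxon 7)).
Taxon 2 is sister to the clade containing all other ingroup taxa, so it is the earliest-diverging (most basal) ingroup lineage.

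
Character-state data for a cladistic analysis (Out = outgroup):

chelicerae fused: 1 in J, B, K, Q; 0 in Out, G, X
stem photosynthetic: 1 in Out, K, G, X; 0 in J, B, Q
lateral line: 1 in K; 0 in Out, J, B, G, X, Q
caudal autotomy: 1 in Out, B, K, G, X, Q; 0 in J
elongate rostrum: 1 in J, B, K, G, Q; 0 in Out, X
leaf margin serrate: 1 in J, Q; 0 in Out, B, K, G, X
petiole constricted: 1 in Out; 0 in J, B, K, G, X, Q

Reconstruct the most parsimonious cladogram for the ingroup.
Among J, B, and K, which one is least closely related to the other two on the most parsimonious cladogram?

Character polarity is set by the outgroup: the derived state is whichever differs from the outgroup's state, so for stem photosynthetic, caudal autotomy, petiole constricted the derived state is '0', and for the remaining characters it is '1'.
chelicerae fused (derived state '1') is shared by B, J, K, and Q — a synapomorphy uniting that clade.
stem photosynthetic: derived state '0' in B, J, and Q only — synapomorphy for {B, J, Q}.
lateral line: derived state '1' in K only — an autapomorphy, so it tells us nothing about relationships among taxa.
caudal autotomy (derived state '0') is unique to J (autapomorphy; uninformative for grouping).
elongate rostrum: derived state '1' in B, G, J, K, and Q only — synapomorphy for {B, G, J, K, Q}.
Only J and Q show the derived state '1' for leaf margin serrate, supporting them as a clade.
petiole constricted (derived state '0') is shared by all ingroup taxa — unites the whole ingroup.
Most parsimonious ingroup topology: (((((J,Q),B),K),G),X).
J and B share a more recent common ancestor with each other than either does with K, so K is the least closely related of the three.

K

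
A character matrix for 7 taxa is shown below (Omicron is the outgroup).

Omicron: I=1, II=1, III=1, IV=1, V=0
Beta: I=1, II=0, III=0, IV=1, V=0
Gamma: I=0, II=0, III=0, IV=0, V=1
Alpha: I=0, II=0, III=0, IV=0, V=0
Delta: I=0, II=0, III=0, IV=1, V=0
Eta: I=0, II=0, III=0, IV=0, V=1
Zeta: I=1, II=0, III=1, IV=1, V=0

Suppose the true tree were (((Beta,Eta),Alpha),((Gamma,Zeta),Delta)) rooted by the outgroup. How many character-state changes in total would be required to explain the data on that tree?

Map each character onto (((Beta,Eta),Alpha),((Gamma,Zeta),Delta)) (rooted by Omicron) and count the minimum state changes it requires (Fitch parsimony):
I: 3; II: 1; III: 2; IV: 3; V: 2.
Total tree length = 11.

11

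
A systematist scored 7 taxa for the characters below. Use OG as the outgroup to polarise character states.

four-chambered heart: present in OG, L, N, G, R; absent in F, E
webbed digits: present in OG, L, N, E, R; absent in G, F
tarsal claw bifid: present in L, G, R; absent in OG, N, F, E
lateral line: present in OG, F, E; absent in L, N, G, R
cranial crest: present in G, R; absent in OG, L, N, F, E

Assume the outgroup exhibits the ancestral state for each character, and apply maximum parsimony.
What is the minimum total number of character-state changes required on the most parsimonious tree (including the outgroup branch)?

6

Character polarity is set by the outgroup: the derived state is whichever differs from the outgroup's state, so for four-chambered heart, webbed digits, lateral line the derived state is 'absent', and for the remaining characters it is 'present'.
four-chambered heart: derived state 'absent' in E and F only — synapomorphy for {E, F}.
webbed digits groups F and G, which is incompatible with the clades supported by the remaining characters; treating it as convergent (homoplasy) costs fewer steps than any alternative tree.
Only G, L, and R show the derived state 'present' for tarsal claw bifid, supporting them as a clade.
lateral line: derived state 'absent' in G, L, N, and R only — synapomorphy for {G, L, N, R}.
Only G and R show the derived state 'present' for cranial crest, supporting them as a clade.
Most parsimonious ingroup topology: ((E,F),(N,((G,R),L))).
Changes per character on this tree: four-chambered heart: 1; webbed digits: 2; tarsal claw bifid: 1; lateral line: 1; cranial crest: 1.
Total = 6.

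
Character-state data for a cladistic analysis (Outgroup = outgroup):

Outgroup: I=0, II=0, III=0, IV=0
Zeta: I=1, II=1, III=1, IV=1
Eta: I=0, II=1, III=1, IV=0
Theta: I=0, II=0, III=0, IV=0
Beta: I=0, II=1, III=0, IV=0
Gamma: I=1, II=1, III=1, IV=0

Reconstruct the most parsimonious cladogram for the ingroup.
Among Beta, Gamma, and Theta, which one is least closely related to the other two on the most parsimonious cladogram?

Theta

The outgroup has state '0' for every character, so '1' is the derived state throughout.
I: derived state '1' in Gamma and Zeta only — synapomorphy for {Gamma, Zeta}.
II: derived state '1' in Beta, Eta, Gamma, and Zeta only — synapomorphy for {Beta, Eta, Gamma, Zeta}.
Only Eta, Gamma, and Zeta show the derived state '1' for III, supporting them as a clade.
IV (derived state '1') is unique to Zeta (autapomorphy; uninformative for grouping).
Most parsimonious ingroup topology: ((((Zeta,Gamma),Eta),Beta),Theta).
Beta and Gamma share a more recent common ancestor with each other than either does with Theta, so Theta is the least closely related of the three.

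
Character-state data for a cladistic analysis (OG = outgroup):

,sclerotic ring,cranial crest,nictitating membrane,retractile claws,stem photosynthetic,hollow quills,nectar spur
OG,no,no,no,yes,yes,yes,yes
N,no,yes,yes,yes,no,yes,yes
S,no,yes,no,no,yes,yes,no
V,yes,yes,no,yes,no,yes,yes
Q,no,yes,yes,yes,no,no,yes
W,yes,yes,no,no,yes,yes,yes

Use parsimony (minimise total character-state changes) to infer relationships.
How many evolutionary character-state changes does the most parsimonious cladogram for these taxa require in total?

Character polarity is set by the outgroup: the derived state is whichever differs from the outgroup's state, so for retractile claws, stem photosynthetic, hollow quills, nectar spur the derived state is 'no', and for the remaining characters it is 'yes'.
sclerotic ring (state 'yes') occurs in V and W but conflicts with the nesting implied by the other characters — most parsimoniously interpreted as homoplasy.
All ingroup taxa share the derived state 'yes' for cranial crest; it defines the ingroup but does not resolve relationships within it.
nictitating membrane (derived state 'yes') is shared by N and Q — a synapomorphy uniting that clade.
retractile claws: derived state 'no' in S and W only — synapomorphy for {S, W}.
Only N, Q, and V show the derived state 'no' for stem photosynthetic, supporting them as a clade.
hollow quills: derived state 'no' in Q only — an autapomorphy, so it tells us nothing about relationships among taxa.
nectar spur: derived state 'no' in S only — an autapomorphy, so it tells us nothing about relationships among taxa.
Most parsimonious ingroup topology: (((N,Q),V),(S,W)).
Changes per character on this tree: sclerotic ring: 2; cranial crest: 1; nictitating membrane: 1; retractile claws: 1; stem photosynthetic: 1; hollow quills: 1; nectar spur: 1.
Total = 8.

8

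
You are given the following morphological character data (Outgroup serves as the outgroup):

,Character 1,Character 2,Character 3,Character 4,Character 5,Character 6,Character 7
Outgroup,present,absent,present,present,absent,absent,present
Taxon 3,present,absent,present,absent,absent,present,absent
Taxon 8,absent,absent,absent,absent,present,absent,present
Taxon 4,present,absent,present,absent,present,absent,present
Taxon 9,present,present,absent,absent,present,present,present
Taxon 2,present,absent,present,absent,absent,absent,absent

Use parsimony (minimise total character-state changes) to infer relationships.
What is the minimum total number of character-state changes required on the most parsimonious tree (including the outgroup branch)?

8

Character polarity is set by the outgroup: the derived state is whichever differs from the outgroup's state, so for Character 1, Character 3, Character 4, Character 7 the derived state is 'absent', and for the remaining characters it is 'present'.
Character 1 (derived state 'absent') is unique to Taxon 8 (autapomorphy; uninformative for grouping).
Character 2 (derived state 'present') is unique to Taxon 9 (autapomorphy; uninformative for grouping).
Character 3 (derived state 'absent') is shared by Taxon 8 and Taxon 9 — a synapomorphy uniting that clade.
Character 4 (derived state 'absent') is shared by all ingroup taxa — unites the whole ingroup.
Character 5 (derived state 'present') is shared by Taxon 4, Taxon 8, and Taxon 9 — a synapomorphy uniting that clade.
Character 6 (state 'present') occurs in Taxon 3 and Taxon 9 but conflicts with the nesting implied by the other characters — most parsimoniously interpreted as homoplasy.
Only Taxon 2 and Taxon 3 show the derived state 'absent' for Character 7, supporting them as a clade.
Most parsimonious ingroup topology: ((Taxon 3,Taxon 2),((Taxon 8,Taxon 9),Taxon 4)).
Changes per character on this tree: Character 1: 1; Character 2: 1; Character 3: 1; Character 4: 1; Character 5: 1; Character 6: 2; Character 7: 1.
Total = 8.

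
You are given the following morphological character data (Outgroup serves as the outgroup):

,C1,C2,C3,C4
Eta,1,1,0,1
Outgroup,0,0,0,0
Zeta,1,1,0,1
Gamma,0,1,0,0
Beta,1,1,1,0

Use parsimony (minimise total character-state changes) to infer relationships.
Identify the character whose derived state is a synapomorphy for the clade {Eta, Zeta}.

C4

The outgroup has state '0' for every character, so '1' is the derived state throughout.
Only Beta, Eta, and Zeta show the derived state '1' for C1, supporting them as a clade.
C2 (derived state '1') is shared by all ingroup taxa — unites the whole ingroup.
C3 (derived state '1') is unique to Beta (autapomorphy; uninformative for grouping).
Only Eta and Zeta show the derived state '1' for C4, supporting them as a clade.
Most parsimonious ingroup topology: (((Zeta,Eta),Beta),Gamma).
The clade {Eta, Zeta} is supported by C4: its derived state '1' occurs in exactly those taxa and in no other taxon (including the outgroup).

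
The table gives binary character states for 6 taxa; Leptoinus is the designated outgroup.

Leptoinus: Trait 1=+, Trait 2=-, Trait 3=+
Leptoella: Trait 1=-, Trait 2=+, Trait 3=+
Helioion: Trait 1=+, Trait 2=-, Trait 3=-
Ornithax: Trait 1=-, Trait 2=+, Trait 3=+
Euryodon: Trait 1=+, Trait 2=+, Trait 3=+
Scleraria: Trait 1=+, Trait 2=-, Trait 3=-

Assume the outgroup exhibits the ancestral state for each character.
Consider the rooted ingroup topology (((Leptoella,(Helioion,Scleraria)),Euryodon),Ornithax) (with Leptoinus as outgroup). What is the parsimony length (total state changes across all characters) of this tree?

5

Map each character onto (((Leptoella,(Helioion,Scleraria)),Euryodon),Ornithax) (rooted by Leptoinus) and count the minimum state changes it requires (Fitch parsimony):
Trait 1: 2; Trait 2: 2; Trait 3: 1.
Total tree length = 5.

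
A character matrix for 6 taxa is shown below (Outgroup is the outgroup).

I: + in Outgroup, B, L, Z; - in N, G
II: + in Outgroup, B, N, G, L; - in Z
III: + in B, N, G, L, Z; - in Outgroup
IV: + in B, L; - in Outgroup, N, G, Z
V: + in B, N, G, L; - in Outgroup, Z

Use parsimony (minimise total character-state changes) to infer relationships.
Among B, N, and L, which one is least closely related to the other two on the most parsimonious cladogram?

Character polarity is set by the outgroup: the derived state is whichever differs from the outgroup's state, so for I, II the derived state is '-', and for the remaining characters it is '+'.
I (derived state '-') is shared by G and N — a synapomorphy uniting that clade.
II (derived state '-') is unique to Z (autapomorphy; uninformative for grouping).
All ingroup taxa share the derived state '+' for III; it defines the ingroup but does not resolve relationships within it.
IV (derived state '+') is shared by B and L — a synapomorphy uniting that clade.
V: derived state '+' in B, G, L, and N only — synapomorphy for {B, G, L, N}.
Most parsimonious ingroup topology: (((B,L),(N,G)),Z).
L and B share a more recent common ancestor with each other than either does with N, so N is the least closely related of the three.

N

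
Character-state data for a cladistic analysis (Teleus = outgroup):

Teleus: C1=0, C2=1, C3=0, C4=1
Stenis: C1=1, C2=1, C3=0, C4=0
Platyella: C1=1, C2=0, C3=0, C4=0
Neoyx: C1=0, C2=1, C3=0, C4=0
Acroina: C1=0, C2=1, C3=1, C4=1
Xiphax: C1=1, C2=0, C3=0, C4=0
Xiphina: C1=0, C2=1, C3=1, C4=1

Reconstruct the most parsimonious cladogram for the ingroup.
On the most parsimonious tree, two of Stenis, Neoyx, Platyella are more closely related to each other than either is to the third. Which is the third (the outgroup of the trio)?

Neoyx

Character polarity is set by the outgroup: the derived state is whichever differs from the outgroup's state, so for C2, C4 the derived state is '0', and for the remaining characters it is '1'.
C1 (derived state '1') is shared by Platyella, Stenis, and Xiphax — a synapomorphy uniting that clade.
Only Platyella and Xiphax show the derived state '0' for C2, supporting them as a clade.
Only Acroina and Xiphina show the derived state '1' for C3, supporting them as a clade.
C4 (derived state '0') is shared by Neoyx, Platyella, Stenis, and Xiphax — a synapomorphy uniting that clade.
Most parsimonious ingroup topology: (((Stenis,(Platyella,Xiphax)),Neoyx),(Acroina,Xiphina)).
Platyella and Stenis share a more recent common ancestor with each other than either does with Neoyx, so Neoyx is the least closely related of the three.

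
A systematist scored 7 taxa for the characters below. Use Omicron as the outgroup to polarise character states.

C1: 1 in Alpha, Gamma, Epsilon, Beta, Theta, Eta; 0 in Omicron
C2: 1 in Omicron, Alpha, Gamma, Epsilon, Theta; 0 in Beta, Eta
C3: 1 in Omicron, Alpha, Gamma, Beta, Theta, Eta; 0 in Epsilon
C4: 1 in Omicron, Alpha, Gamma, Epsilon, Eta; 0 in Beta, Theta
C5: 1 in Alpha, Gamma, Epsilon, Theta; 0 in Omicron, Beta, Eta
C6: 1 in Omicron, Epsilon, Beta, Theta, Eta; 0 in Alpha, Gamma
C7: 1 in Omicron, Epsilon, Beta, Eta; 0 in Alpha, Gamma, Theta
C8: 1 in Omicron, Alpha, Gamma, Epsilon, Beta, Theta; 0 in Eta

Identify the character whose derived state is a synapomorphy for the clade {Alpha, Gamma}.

C6

Character polarity is set by the outgroup: the derived state is whichever differs from the outgroup's state, so for C2, C3, C4, C6, C7, C8 the derived state is '0', and for the remaining characters it is '1'.
All ingroup taxa share the derived state '1' for C1; it defines the ingroup but does not resolve relationships within it.
C2: derived state '0' in Beta and Eta only — synapomorphy for {Beta, Eta}.
C3 (derived state '0') is unique to Epsilon (autapomorphy; uninformative for grouping).
C4 (state '0') occurs in Beta and Theta but conflicts with the nesting implied by the other characters — most parsimoniously interpreted as homoplasy.
C5: derived state '1' in Alpha, Epsilon, Gamma, and Theta only — synapomorphy for {Alpha, Epsilon, Gamma, Theta}.
Only Alpha and Gamma show the derived state '0' for C6, supporting them as a clade.
C7 (derived state '0') is shared by Alpha, Gamma, and Theta — a synapomorphy uniting that clade.
C8 (derived state '0') is unique to Eta (autapomorphy; uninformative for grouping).
Most parsimonious ingroup topology: ((((Alpha,Gamma),Theta),Epsilon),(Beta,Eta)).
The clade {Alpha, Gamma} is supported by C6: its derived state '0' occurs in exactly those taxa and in no other taxon (including the outgroup).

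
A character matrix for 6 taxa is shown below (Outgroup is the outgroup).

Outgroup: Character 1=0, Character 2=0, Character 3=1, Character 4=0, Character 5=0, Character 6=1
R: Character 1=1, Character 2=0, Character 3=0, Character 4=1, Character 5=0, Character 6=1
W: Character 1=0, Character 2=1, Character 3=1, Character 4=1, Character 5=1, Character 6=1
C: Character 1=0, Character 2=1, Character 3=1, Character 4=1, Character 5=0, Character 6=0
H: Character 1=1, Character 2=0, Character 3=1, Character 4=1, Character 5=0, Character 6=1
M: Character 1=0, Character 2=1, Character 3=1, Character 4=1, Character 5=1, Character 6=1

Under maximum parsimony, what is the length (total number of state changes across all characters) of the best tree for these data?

Character polarity is set by the outgroup: the derived state is whichever differs from the outgroup's state, so for Character 3, Character 6 the derived state is '0', and for the remaining characters it is '1'.
Character 1 (derived state '1') is shared by H and R — a synapomorphy uniting that clade.
Only C, M, and W show the derived state '1' for Character 2, supporting them as a clade.
Character 3: derived state '0' in R only — an autapomorphy, so it tells us nothing about relationships among taxa.
Character 4 (derived state '1') is shared by all ingroup taxa — unites the whole ingroup.
Character 5: derived state '1' in M and W only — synapomorphy for {M, W}.
Character 6: derived state '0' in C only — an autapomorphy, so it tells us nothing about relationships among taxa.
Most parsimonious ingroup topology: ((R,H),((W,M),C)).
Changes per character on this tree: Character 1: 1; Character 2: 1; Character 3: 1; Character 4: 1; Character 5: 1; Character 6: 1.
Total = 6.

6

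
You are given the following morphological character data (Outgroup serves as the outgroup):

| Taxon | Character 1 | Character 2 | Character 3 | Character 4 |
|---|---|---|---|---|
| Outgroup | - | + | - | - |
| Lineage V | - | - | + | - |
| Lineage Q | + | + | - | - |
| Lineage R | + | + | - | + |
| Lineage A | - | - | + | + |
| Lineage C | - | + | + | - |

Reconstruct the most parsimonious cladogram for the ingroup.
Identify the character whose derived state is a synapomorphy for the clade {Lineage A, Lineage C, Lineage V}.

Character 3

Character polarity is set by the outgroup: the derived state is whichever differs from the outgroup's state, so for Character 2 the derived state is '-', and for the remaining characters it is '+'.
Character 1: derived state '+' in Lineage Q and Lineage R only — synapomorphy for {Lineage Q, Lineage R}.
Only Lineage A and Lineage V show the derived state '-' for Character 2, supporting them as a clade.
Only Lineage A, Lineage C, and Lineage V show the derived state '+' for Character 3, supporting them as a clade.
Character 4 (state '+') occurs in Lineage A and Lineage R but conflicts with the nesting implied by the other characters — most parsimoniously interpreted as homoplasy.
Most parsimonious ingroup topology: (((Lineage V,Lineage A),Lineage C),(Lineage Q,Lineage R)).
The clade {Lineage A, Lineage C, Lineage V} is supported by Character 3: its derived state '+' occurs in exactly those taxa and in no other taxon (including the outgroup).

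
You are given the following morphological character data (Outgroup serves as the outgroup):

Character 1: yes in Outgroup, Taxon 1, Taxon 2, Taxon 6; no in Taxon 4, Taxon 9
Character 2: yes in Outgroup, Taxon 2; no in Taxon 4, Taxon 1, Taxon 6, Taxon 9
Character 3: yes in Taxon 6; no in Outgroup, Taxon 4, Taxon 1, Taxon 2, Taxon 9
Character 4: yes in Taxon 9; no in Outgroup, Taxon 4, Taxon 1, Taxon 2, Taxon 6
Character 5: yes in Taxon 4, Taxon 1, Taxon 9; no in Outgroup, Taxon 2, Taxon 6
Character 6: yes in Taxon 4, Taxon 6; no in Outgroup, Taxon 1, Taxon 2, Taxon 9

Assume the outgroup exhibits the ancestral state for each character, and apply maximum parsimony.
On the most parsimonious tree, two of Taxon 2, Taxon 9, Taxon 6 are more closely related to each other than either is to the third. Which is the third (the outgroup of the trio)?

Taxon 2

Character polarity is set by the outgroup: the derived state is whichever differs from the outgroup's state, so for Character 1, Character 2 the derived state is 'no', and for the remaining characters it is 'yes'.
Character 1 (derived state 'no') is shared by Taxon 4 and Taxon 9 — a synapomorphy uniting that clade.
Only Taxon 1, Taxon 4, Taxon 6, and Taxon 9 show the derived state 'no' for Character 2, supporting them as a clade.
Character 3: derived state 'yes' in Taxon 6 only — an autapomorphy, so it tells us nothing about relationships among taxa.
Character 4: derived state 'yes' in Taxon 9 only — an autapomorphy, so it tells us nothing about relationships among taxa.
Only Taxon 1, Taxon 4, and Taxon 9 show the derived state 'yes' for Character 5, supporting them as a clade.
Character 6 (state 'yes') occurs in Taxon 4 and Taxon 6 but conflicts with the nesting implied by the other characters — most parsimoniously interpreted as homoplasy.
Most parsimonious ingroup topology: ((((Taxon 4,Taxon 9),Taxon 1),Taxon 6),Taxon 2).
Taxon 9 and Taxon 6 share a more recent common ancestor with each other than either does with Taxon 2, so Taxon 2 is the least closely related of the three.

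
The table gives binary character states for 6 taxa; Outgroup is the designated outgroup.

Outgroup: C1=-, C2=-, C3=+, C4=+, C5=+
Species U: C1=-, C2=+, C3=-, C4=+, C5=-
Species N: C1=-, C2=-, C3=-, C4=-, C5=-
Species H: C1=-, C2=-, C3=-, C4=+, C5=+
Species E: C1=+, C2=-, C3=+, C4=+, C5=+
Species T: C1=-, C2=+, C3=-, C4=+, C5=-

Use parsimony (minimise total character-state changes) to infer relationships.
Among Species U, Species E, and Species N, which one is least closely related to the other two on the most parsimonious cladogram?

Character polarity is set by the outgroup: the derived state is whichever differs from the outgroup's state, so for C3, C4, C5 the derived state is '-', and for the remaining characters it is '+'.
C1: derived state '+' in Species E only — an autapomorphy, so it tells us nothing about relationships among taxa.
C2: derived state '+' in Species T and Species U only — synapomorphy for {Species T, Species U}.
C3: derived state '-' in Species H, Species N, Species T, and Species U only — synapomorphy for {Species H, Species N, Species T, Species U}.
C4 (derived state '-') is unique to Species N (autapomorphy; uninformative for grouping).
C5: derived state '-' in Species N, Species T, and Species U only — synapomorphy for {Species N, Species T, Species U}.
Most parsimonious ingroup topology: ((((Species U,Species T),Species N),Species H),Species E).
Species U and Species N share a more recent common ancestor with each other than either does with Species E, so Species E is the least closely related of the three.

Species E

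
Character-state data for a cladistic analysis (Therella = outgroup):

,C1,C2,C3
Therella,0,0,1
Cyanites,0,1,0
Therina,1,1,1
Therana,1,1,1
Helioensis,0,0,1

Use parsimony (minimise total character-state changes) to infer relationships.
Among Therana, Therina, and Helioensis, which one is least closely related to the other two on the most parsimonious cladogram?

Character polarity is set by the outgroup: the derived state is whichever differs from the outgroup's state, so for C3 the derived state is '0', and for the remaining characters it is '1'.
Only Therana and Therina show the derived state '1' for C1, supporting them as a clade.
C2: derived state '1' in Cyanites, Therana, and Therina only — synapomorphy for {Cyanites, Therana, Therina}.
C3 (derived state '0') is unique to Cyanites (autapomorphy; uninformative for grouping).
Most parsimonious ingroup topology: ((Cyanites,(Therina,Therana)),Helioensis).
Therina and Therana share a more recent common ancestor with each other than either does with Helioensis, so Helioensis is the least closely related of the three.

Helioensis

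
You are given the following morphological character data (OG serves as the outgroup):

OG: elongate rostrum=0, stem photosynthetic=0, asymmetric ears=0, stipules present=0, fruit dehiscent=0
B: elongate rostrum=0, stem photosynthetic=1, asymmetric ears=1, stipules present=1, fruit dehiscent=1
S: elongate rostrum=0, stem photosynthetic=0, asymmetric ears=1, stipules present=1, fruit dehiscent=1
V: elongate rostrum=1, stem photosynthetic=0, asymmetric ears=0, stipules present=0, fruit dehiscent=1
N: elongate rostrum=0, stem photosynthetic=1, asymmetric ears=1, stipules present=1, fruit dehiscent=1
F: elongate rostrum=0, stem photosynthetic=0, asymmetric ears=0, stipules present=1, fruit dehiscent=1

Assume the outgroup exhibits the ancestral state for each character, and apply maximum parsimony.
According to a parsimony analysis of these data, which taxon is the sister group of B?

The outgroup has state '0' for every character, so '1' is the derived state throughout.
elongate rostrum (derived state '1') is unique to V (autapomorphy; uninformative for grouping).
stem photosynthetic: derived state '1' in B and N only — synapomorphy for {B, N}.
Only B, N, and S show the derived state '1' for asymmetric ears, supporting them as a clade.
Only B, F, N, and S show the derived state '1' for stipules present, supporting them as a clade.
fruit dehiscent (derived state '1') is shared by all ingroup taxa — unites the whole ingroup.
Most parsimonious ingroup topology: ((((B,N),S),F),V).
B and N form a cherry on this tree, so they are sister taxa.

N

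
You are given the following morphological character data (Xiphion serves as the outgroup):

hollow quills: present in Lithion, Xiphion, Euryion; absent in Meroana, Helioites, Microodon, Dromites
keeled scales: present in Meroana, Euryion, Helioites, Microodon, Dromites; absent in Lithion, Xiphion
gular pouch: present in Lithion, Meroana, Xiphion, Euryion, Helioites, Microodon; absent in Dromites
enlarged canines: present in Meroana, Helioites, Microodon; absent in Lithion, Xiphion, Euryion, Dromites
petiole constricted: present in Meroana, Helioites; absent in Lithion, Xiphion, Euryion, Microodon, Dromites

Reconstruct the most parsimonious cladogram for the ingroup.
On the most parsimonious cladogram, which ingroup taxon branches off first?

Lithion

Character polarity is set by the outgroup: the derived state is whichever differs from the outgroup's state, so for hollow quills, gular pouch the derived state is 'absent', and for the remaining characters it is 'present'.
hollow quills (derived state 'absent') is shared by Dromites, Helioites, Meroana, and Microodon — a synapomorphy uniting that clade.
keeled scales: derived state 'present' in Dromites, Euryion, Helioites, Meroana, and Microodon only — synapomorphy for {Dromites, Euryion, Helioites, Meroana, Microodon}.
gular pouch: derived state 'absent' in Dromites only — an autapomorphy, so it tells us nothing about relationships among taxa.
enlarged canines (derived state 'present') is shared by Helioites, Meroana, and Microodon — a synapomorphy uniting that clade.
Only Helioites and Meroana show the derived state 'present' for petiole constricted, supporting them as a clade.
Most parsimonious ingroup topology: (((((Helioites,Meroana),Microodon),Dromites),Euryion),Lithion).
Lithion is sister to the clade containing all other ingroup taxa, so it is the earliest-diverging (most basal) ingroup lineage.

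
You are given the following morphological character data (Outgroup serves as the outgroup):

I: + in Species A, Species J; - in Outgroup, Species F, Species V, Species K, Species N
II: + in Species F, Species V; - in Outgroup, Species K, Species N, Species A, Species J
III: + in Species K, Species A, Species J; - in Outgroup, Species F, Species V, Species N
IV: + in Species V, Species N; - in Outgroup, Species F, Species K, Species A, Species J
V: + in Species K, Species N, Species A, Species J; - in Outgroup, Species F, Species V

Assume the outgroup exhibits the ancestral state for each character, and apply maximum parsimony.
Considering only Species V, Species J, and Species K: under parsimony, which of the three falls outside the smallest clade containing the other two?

The outgroup has state '-' for every character, so '+' is the derived state throughout.
I: derived state '+' in Species A and Species J only — synapomorphy for {Species A, Species J}.
II: derived state '+' in Species F and Species V only — synapomorphy for {Species F, Species V}.
Only Species A, Species J, and Species K show the derived state '+' for III, supporting them as a clade.
IV (state '+') occurs in Species N and Species V but conflicts with the nesting implied by the other characters — most parsimoniously interpreted as homoplasy.
Only Species A, Species J, Species K, and Species N show the derived state '+' for V, supporting them as a clade.
Most parsimonious ingroup topology: ((Species F,Species V),((Species K,(Species A,Species J)),Species N)).
Species K and Species J share a more recent common ancestor with each other than either does with Species V, so Species V is the least closely related of the three.

Species V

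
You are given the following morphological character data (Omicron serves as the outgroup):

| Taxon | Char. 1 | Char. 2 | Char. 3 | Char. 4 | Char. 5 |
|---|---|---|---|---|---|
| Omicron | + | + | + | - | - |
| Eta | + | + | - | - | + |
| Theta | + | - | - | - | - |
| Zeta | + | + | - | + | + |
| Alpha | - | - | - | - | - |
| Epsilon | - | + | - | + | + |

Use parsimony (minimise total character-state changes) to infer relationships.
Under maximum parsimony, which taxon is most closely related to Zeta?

Epsilon

Character polarity is set by the outgroup: the derived state is whichever differs from the outgroup's state, so for Char. 1, Char. 2, Char. 3 the derived state is '-', and for the remaining characters it is '+'.
Char. 1 groups Alpha and Epsilon, which is incompatible with the clades supported by the remaining characters; treating it as convergent (homoplasy) costs fewer steps than any alternative tree.
Only Alpha and Theta show the derived state '-' for Char. 2, supporting them as a clade.
All ingroup taxa share the derived state '-' for Char. 3; it defines the ingroup but does not resolve relationships within it.
Char. 4 (derived state '+') is shared by Epsilon and Zeta — a synapomorphy uniting that clade.
Char. 5: derived state '+' in Epsilon, Eta, and Zeta only — synapomorphy for {Epsilon, Eta, Zeta}.
Most parsimonious ingroup topology: ((Eta,(Zeta,Epsilon)),(Theta,Alpha)).
Zeta and Epsilon form a cherry on this tree, so they are sister taxa.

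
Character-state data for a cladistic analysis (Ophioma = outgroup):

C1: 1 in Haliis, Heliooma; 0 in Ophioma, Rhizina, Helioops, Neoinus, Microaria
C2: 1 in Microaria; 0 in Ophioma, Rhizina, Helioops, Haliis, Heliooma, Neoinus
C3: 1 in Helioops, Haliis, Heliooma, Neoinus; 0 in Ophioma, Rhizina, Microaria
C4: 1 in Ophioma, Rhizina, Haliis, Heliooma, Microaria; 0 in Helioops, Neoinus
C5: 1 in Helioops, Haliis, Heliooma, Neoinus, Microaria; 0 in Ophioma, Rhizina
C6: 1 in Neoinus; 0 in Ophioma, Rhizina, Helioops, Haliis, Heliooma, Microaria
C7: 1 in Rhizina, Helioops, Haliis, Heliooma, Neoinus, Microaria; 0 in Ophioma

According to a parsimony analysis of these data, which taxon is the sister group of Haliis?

Heliooma

Character polarity is set by the outgroup: the derived state is whichever differs from the outgroup's state, so for C4 the derived state is '0', and for the remaining characters it is '1'.
C1 (derived state '1') is shared by Haliis and Heliooma — a synapomorphy uniting that clade.
C2 (derived state '1') is unique to Microaria (autapomorphy; uninformative for grouping).
C3: derived state '1' in Haliis, Heliooma, Helioops, and Neoinus only — synapomorphy for {Haliis, Heliooma, Helioops, Neoinus}.
C4 (derived state '0') is shared by Helioops and Neoinus — a synapomorphy uniting that clade.
C5: derived state '1' in Haliis, Heliooma, Helioops, Microaria, and Neoinus only — synapomorphy for {Haliis, Heliooma, Helioops, Microaria, Neoinus}.
C6: derived state '1' in Neoinus only — an autapomorphy, so it tells us nothing about relationships among taxa.
C7 (derived state '1') is shared by all ingroup taxa — unites the whole ingroup.
Most parsimonious ingroup topology: (Rhizina,(((Helioops,Neoinus),(Haliis,Heliooma)),Microaria)).
Haliis and Heliooma form a cherry on this tree, so they are sister taxa.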